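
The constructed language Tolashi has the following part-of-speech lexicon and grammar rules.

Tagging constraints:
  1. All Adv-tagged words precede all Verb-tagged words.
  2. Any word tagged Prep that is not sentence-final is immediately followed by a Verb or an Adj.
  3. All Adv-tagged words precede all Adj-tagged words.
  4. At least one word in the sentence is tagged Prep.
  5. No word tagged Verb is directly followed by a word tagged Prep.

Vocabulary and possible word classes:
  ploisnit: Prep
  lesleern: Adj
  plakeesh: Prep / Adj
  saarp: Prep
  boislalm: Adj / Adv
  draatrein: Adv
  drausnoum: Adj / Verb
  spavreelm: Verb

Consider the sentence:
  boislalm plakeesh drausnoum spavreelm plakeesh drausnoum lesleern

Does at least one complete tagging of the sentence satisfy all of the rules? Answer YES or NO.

Candidates per position — 1:boislalm {Adj,Adv}; 2:plakeesh {Prep,Adj}; 3:drausnoum {Adj,Verb}; 4:spavreelm {Verb}; 5:plakeesh {Prep,Adj}; 6:drausnoum {Adj,Verb}; 7:lesleern {Adj}.
One satisfying assignment: Adv Prep Adj Verb Adj Adj Adj.
Check: rule 1 ok; rule 2 ok; rule 3 ok; rule 4 ok; rule 5 ok.

YES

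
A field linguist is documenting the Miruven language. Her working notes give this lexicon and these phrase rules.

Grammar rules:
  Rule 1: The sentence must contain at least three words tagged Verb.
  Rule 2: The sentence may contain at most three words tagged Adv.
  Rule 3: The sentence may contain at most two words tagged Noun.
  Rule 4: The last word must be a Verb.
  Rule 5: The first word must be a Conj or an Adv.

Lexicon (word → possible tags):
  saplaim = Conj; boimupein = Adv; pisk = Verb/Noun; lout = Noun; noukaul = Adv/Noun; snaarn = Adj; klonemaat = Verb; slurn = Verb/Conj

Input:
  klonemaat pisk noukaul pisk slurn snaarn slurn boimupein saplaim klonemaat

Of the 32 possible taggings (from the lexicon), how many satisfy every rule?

0

Candidates per position — 1:klonemaat {Verb}; 2:pisk {Verb,Noun}; 3:noukaul {Adv,Noun}; 4:pisk {Verb,Noun}; 5:slurn {Verb,Conj}; 6:snaarn {Adj}; 7:slurn {Verb,Conj}; 8:boimupein {Adv}; 9:saplaim {Conj}; 10:klonemaat {Verb}.
There are 32 candidate sequences in total.
Rule 5 cannot be satisfied by any choice of tags from the lexicon.
So there is no consistent tagging.
Count = 0.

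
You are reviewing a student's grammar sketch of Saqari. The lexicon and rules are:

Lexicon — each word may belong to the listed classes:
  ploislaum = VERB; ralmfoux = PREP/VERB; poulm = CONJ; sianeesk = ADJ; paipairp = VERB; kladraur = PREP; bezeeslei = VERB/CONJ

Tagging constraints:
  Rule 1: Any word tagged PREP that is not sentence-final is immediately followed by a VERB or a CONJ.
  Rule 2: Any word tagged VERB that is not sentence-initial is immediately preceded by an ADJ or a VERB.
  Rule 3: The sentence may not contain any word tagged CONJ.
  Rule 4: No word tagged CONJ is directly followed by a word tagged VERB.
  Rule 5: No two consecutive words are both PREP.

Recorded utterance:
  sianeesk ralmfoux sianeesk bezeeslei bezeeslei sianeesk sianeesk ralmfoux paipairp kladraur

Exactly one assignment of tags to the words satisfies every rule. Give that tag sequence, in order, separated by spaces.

Candidates per position — 1:sianeesk {ADJ}; 2:ralmfoux {PREP,VERB}; 3:sianeesk {ADJ}; 4:bezeeslei {VERB,CONJ}; 5:bezeeslei {VERB,CONJ}; 6:sianeesk {ADJ}; 7:sianeesk {ADJ}; 8:ralmfoux {PREP,VERB}; 9:paipairp {VERB}; 10:kladraur {PREP}.
At position 2, choosing PREP makes rule 1 impossible to satisfy; hence VERB.
At position 4, choosing CONJ makes rule 3 impossible to satisfy; hence VERB.
At position 5, choosing CONJ makes rule 3 impossible to satisfy; hence VERB.
At position 8, choosing PREP makes rule 2 impossible to satisfy; hence VERB.
The unique satisfying tagging is: ADJ VERB ADJ VERB VERB ADJ ADJ VERB VERB PREP.
Rule-by-rule: rule 1 holds; rule 2 holds; rule 3 holds; rule 4 holds; rule 5 holds.

ADJ VERB ADJ VERB VERB ADJ ADJ VERB VERB PREP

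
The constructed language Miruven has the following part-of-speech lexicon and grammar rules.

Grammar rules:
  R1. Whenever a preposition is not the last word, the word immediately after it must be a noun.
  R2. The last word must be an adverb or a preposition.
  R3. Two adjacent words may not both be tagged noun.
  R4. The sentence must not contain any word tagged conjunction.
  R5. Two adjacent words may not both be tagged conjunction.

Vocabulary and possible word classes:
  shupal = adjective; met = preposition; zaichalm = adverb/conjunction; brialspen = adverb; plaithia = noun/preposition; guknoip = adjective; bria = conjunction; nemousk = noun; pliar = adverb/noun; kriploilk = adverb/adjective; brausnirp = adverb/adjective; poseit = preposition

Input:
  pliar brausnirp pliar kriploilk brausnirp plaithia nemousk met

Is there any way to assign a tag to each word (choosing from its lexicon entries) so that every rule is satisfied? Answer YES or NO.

YES

Candidates per position — 1:pliar {adverb,noun}; 2:brausnirp {adverb,adjective}; 3:pliar {adverb,noun}; 4:kriploilk {adverb,adjective}; 5:brausnirp {adverb,adjective}; 6:plaithia {noun,preposition}; 7:nemousk {noun}; 8:met {preposition}.
One satisfying assignment: noun adverb adverb adjective adjective preposition noun preposition.
Check: rule 1 ok; rule 2 ok; rule 3 ok; rule 4 ok; rule 5 ok.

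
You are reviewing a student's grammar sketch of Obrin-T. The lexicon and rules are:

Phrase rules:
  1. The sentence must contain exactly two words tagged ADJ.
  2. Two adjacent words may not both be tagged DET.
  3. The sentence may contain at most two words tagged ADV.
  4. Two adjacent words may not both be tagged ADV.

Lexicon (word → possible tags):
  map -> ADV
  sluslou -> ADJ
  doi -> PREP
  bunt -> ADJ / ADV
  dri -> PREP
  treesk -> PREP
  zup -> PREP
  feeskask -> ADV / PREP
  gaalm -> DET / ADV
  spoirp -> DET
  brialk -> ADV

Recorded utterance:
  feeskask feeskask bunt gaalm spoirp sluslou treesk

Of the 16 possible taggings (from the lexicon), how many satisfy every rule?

3

Candidates per position — 1:feeskask {ADV,PREP}; 2:feeskask {ADV,PREP}; 3:bunt {ADJ,ADV}; 4:gaalm {DET,ADV}; 5:spoirp {DET}; 6:sluslou {ADJ}; 7:treesk {PREP}.
There are 16 candidate sequences in total.
The sequences that satisfy every rule: ADV PREP ADJ ADV DET ADJ PREP; PREP ADV ADJ ADV DET ADJ PREP; PREP PREP ADJ ADV DET ADJ PREP.
Count = 3.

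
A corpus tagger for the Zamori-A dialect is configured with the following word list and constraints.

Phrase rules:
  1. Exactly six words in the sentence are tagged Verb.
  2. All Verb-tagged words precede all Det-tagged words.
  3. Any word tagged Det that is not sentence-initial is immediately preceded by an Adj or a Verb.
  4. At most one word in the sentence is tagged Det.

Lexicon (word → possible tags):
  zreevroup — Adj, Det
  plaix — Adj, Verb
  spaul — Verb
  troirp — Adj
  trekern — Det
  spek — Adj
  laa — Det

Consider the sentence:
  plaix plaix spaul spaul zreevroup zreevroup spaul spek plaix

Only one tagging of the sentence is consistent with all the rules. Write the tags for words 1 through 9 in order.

Verb Verb Verb Verb Adj Adj Verb Adj Verb

Candidates per position — 1:plaix {Adj,Verb}; 2:plaix {Adj,Verb}; 3:spaul {Verb}; 4:spaul {Verb}; 5:zreevroup {Adj,Det}; 6:zreevroup {Adj,Det}; 7:spaul {Verb}; 8:spek {Adj}; 9:plaix {Adj,Verb}.
At position 1, choosing Adj makes rule 1 impossible to satisfy; hence Verb.
At position 2, choosing Adj makes rule 1 impossible to satisfy; hence Verb.
At position 5, choosing Det makes rule 2 impossible to satisfy; hence Adj.
At position 6, choosing Det makes rule 2 impossible to satisfy; hence Adj.
At position 9, choosing Adj makes rule 1 impossible to satisfy; hence Verb.
So the tagging must be: Verb Verb Verb Verb Adj Adj Verb Adj Verb.
Check: rule 1 ✓; rule 2 ✓; rule 3 ✓; rule 4 ✓.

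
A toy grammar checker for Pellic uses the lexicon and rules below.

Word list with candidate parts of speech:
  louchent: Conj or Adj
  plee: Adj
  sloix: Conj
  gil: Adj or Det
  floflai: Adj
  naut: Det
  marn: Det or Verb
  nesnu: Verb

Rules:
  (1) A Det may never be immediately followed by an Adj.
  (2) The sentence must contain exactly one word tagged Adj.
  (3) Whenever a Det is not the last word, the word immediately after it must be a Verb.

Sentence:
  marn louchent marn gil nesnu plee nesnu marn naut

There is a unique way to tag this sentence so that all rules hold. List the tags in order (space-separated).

Candidates per position — 1:marn {Det,Verb}; 2:louchent {Conj,Adj}; 3:marn {Det,Verb}; 4:gil {Adj,Det}; 5:nesnu {Verb}; 6:plee {Adj}; 7:nesnu {Verb}; 8:marn {Det,Verb}; 9:naut {Det}.
Position 1: tagging it Det would leave rule 3 unsatisfiable, so it must be Verb.
Position 2: tagging it Adj would leave rule 2 unsatisfiable, so it must be Conj.
Position 3: tagging it Det would leave rule 3 unsatisfiable, so it must be Verb.
Position 4: tagging it Adj would leave rule 2 unsatisfiable, so it must be Det.
Position 8: tagging it Det would leave rule 3 unsatisfiable, so it must be Verb.
That leaves exactly one tagging: Verb Conj Verb Det Verb Adj Verb Verb Det.
Rule-by-rule: rule 1 holds; rule 2 holds; rule 3 holds.

Verb Conj Verb Det Verb Adj Verb Verb Det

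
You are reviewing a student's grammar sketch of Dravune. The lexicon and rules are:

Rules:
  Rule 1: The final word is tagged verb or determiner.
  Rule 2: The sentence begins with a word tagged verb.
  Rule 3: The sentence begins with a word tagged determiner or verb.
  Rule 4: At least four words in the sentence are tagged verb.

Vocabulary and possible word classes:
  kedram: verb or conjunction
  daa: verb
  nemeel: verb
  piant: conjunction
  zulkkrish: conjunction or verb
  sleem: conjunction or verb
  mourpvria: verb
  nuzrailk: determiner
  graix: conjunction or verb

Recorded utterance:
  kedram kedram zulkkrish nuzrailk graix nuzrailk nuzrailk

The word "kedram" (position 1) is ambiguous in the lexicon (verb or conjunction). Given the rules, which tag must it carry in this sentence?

verb

Candidates per position — 1:kedram {verb,conjunction}; 2:kedram {verb,conjunction}; 3:zulkkrish {conjunction,verb}; 4:nuzrailk {determiner}; 5:graix {conjunction,verb}; 6:nuzrailk {determiner}; 7:nuzrailk {determiner}.
Position 1: conjunction is ruled out by rule 2; that leaves verb.
Position 2: conjunction is ruled out by rule 4; that leaves verb.
Position 3: conjunction is ruled out by rule 4; that leaves verb.
Position 5: conjunction is ruled out by rule 4; that leaves verb.
So the tagging must be: verb verb verb determiner verb determiner determiner.
Check: rule 1 ok; rule 2 ok; rule 3 ok; rule 4 ok.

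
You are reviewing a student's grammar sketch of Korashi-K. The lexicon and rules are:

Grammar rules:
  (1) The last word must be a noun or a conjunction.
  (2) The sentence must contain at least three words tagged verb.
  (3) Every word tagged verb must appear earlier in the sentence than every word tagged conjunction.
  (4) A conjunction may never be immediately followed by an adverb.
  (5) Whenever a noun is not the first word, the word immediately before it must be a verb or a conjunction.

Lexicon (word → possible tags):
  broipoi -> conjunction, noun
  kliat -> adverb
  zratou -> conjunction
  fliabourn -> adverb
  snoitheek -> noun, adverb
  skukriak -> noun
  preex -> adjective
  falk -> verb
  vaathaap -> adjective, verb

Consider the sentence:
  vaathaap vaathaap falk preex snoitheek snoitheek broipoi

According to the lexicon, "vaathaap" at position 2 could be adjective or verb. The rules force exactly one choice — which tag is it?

Candidates per position — 1:vaathaap {adjective,verb}; 2:vaathaap {adjective,verb}; 3:falk {verb}; 4:preex {adjective}; 5:snoitheek {noun,adverb}; 6:snoitheek {noun,adverb}; 7:broipoi {conjunction,noun}.
If word 1 were adjective, no tagging could satisfy rule 2; so word 1 is verb.
If word 2 were adjective, no tagging could satisfy rule 2; so word 2 is verb.
If word 5 were noun, no tagging could satisfy rule 5; so word 5 is adverb.
If word 6 were noun, no tagging could satisfy rule 5; so word 6 is adverb.
If word 7 were noun, no tagging could satisfy rule 5; so word 7 is conjunction.
The only consistent sequence is: verb verb verb adjective adverb adverb conjunction.
Check: rule 1 holds; rule 2 holds; rule 3 holds; rule 4 holds; rule 5 holds.

verb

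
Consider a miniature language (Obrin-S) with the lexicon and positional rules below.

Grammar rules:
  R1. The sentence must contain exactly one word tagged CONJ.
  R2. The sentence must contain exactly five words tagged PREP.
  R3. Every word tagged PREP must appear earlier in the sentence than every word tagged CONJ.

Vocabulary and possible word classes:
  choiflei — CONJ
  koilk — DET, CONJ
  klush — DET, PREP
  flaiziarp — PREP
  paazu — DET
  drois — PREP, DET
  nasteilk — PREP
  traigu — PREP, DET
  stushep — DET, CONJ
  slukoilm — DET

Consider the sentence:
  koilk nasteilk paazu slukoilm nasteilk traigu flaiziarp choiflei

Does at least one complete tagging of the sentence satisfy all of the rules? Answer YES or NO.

NO

Candidates per position — 1:koilk {DET,CONJ}; 2:nasteilk {PREP}; 3:paazu {DET}; 4:slukoilm {DET}; 5:nasteilk {PREP}; 6:traigu {PREP,DET}; 7:flaiziarp {PREP}; 8:choiflei {CONJ}.
Rule 2 cannot be satisfied by any choice of tags from the lexicon.
So there is no consistent tagging.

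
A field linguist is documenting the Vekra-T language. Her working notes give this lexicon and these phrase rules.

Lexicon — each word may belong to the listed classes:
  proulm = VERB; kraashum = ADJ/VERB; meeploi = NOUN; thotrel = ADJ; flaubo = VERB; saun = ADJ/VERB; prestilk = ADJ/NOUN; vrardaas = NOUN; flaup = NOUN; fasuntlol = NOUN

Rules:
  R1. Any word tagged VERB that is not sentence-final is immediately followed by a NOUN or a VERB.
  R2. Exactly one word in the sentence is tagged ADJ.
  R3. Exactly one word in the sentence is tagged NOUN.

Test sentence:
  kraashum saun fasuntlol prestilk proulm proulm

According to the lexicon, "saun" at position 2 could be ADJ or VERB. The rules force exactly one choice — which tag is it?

VERB

Candidates per position — 1:kraashum {ADJ,VERB}; 2:saun {ADJ,VERB}; 3:fasuntlol {NOUN}; 4:prestilk {ADJ,NOUN}; 5:proulm {VERB}; 6:proulm {VERB}.
Position 4: NOUN is ruled out by rule 3; that leaves ADJ.
Position 1: ADJ is ruled out by rule 2; that leaves VERB.
Position 2: ADJ is ruled out by rule 1; that leaves VERB.
That leaves exactly one tagging: VERB VERB NOUN ADJ VERB VERB.
Verifying each rule — rule 1 satisfied; rule 2 satisfied; rule 3 satisfied.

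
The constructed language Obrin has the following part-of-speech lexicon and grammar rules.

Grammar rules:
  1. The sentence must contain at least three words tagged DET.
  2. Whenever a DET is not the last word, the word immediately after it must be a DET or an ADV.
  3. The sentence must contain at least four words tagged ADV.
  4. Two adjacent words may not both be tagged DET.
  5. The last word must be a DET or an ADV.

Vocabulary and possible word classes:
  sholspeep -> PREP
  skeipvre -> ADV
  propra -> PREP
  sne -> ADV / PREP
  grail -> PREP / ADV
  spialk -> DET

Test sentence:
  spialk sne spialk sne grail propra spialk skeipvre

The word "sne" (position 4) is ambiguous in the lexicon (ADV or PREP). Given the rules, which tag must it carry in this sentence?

Candidates per position — 1:spialk {DET}; 2:sne {ADV,PREP}; 3:spialk {DET}; 4:sne {ADV,PREP}; 5:grail {PREP,ADV}; 6:propra {PREP}; 7:spialk {DET}; 8:skeipvre {ADV}.
Position 2: tagging it PREP would leave rule 2 unsatisfiable, so it must be ADV.
Position 4: tagging it PREP would leave rule 2 unsatisfiable, so it must be ADV.
Position 5: tagging it PREP would leave rule 3 unsatisfiable, so it must be ADV.
So the tagging must be: DET ADV DET ADV ADV PREP DET ADV.
Checking: rule 1 ok; rule 2 ok; rule 3 ok; rule 4 ok; rule 5 ok.

ADV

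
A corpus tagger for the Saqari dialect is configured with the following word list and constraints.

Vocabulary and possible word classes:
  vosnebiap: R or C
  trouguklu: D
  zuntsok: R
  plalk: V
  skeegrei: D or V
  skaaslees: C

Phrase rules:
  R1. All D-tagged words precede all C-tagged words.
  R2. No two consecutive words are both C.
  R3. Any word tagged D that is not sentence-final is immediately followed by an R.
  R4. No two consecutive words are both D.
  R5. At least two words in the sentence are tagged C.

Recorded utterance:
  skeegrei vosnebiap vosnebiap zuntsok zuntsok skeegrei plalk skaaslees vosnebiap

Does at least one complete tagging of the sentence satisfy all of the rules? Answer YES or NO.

YES

Candidates per position — 1:skeegrei {D,V}; 2:vosnebiap {R,C}; 3:vosnebiap {R,C}; 4:zuntsok {R}; 5:zuntsok {R}; 6:skeegrei {D,V}; 7:plalk {V}; 8:skaaslees {C}; 9:vosnebiap {R,C}.
One satisfying assignment: V C R R R V V C R.
Rule-by-rule: rule 1 ✓; rule 2 ✓; rule 3 ✓; rule 4 ✓; rule 5 ✓.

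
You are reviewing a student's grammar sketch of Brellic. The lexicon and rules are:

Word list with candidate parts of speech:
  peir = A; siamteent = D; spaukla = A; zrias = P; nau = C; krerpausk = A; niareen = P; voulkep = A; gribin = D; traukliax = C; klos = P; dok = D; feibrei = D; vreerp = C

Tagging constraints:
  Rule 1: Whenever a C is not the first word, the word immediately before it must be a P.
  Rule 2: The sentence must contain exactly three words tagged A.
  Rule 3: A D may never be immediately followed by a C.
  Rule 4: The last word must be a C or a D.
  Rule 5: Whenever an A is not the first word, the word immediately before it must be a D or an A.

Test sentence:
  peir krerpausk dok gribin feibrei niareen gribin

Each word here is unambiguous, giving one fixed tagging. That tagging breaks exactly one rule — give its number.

Fixed tagging: A A D D D P D.
Checking each rule: R1 pass, R2 fail, R3 pass, R4 pass, R5 pass.
Only rule 2 fails.

2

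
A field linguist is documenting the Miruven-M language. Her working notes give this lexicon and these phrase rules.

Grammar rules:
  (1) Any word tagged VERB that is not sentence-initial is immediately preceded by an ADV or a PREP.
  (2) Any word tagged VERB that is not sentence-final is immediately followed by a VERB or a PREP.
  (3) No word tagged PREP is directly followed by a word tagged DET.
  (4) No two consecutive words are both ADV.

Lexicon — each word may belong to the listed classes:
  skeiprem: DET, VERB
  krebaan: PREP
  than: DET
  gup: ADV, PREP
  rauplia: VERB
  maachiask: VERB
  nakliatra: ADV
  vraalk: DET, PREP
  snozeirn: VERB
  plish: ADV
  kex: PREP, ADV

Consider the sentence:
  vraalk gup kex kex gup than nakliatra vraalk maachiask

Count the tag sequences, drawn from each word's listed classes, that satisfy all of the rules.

6

Candidates per position — 1:vraalk {DET,PREP}; 2:gup {ADV,PREP}; 3:kex {PREP,ADV}; 4:kex {PREP,ADV}; 5:gup {ADV,PREP}; 6:than {DET}; 7:nakliatra {ADV}; 8:vraalk {DET,PREP}; 9:maachiask {VERB}.
There are 64 candidate sequences in total.
Checking each against the rules leaves 6 sequences.
Count = 6.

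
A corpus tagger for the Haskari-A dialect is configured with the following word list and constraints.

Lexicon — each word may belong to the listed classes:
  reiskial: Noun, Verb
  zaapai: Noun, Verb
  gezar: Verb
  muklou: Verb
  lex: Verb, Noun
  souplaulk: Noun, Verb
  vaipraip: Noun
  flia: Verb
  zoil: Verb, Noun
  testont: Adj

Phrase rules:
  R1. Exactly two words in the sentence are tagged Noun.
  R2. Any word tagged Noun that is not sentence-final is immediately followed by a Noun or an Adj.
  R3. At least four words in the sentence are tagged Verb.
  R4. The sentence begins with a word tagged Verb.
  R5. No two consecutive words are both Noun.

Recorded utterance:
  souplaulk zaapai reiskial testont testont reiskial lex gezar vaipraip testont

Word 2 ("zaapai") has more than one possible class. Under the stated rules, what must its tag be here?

Verb

Candidates per position — 1:souplaulk {Noun,Verb}; 2:zaapai {Noun,Verb}; 3:reiskial {Noun,Verb}; 4:testont {Adj}; 5:testont {Adj}; 6:reiskial {Noun,Verb}; 7:lex {Verb,Noun}; 8:gezar {Verb}; 9:vaipraip {Noun}; 10:testont {Adj}.
Position 1: Noun is ruled out by rule 4; that leaves Verb.
Position 6: Noun is ruled out by rule 2; that leaves Verb.
Position 7: Noun is ruled out by rule 2; that leaves Verb.
Position 2: the remaining choice is settled jointly with positions 3 — only Verb at position 2 is part of a tagging that satisfies every rule.
So the tagging must be: Verb Verb Noun Adj Adj Verb Verb Verb Noun Adj.
Check: rule 1 ✓; rule 2 ✓; rule 3 ✓; rule 4 ✓; rule 5 ✓.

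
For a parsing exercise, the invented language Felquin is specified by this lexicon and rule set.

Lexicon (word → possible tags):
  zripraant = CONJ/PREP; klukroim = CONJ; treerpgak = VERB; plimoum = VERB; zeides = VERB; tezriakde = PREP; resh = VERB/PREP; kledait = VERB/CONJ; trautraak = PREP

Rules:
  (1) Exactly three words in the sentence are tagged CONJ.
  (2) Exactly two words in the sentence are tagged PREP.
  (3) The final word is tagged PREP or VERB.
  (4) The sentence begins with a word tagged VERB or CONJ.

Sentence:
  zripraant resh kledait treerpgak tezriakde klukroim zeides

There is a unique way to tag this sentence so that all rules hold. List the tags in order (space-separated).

Candidates per position — 1:zripraant {CONJ,PREP}; 2:resh {VERB,PREP}; 3:kledait {VERB,CONJ}; 4:treerpgak {VERB}; 5:tezriakde {PREP}; 6:klukroim {CONJ}; 7:zeides {VERB}.
At position 1, choosing PREP makes rule 1 impossible to satisfy; hence CONJ.
At position 2, choosing VERB makes rule 2 impossible to satisfy; hence PREP.
At position 3, choosing VERB makes rule 1 impossible to satisfy; hence CONJ.
The only consistent sequence is: CONJ PREP CONJ VERB PREP CONJ VERB.
Check: rule 1 ok; rule 2 ok; rule 3 ok; rule 4 ok.

CONJ PREP CONJ VERB PREP CONJ VERB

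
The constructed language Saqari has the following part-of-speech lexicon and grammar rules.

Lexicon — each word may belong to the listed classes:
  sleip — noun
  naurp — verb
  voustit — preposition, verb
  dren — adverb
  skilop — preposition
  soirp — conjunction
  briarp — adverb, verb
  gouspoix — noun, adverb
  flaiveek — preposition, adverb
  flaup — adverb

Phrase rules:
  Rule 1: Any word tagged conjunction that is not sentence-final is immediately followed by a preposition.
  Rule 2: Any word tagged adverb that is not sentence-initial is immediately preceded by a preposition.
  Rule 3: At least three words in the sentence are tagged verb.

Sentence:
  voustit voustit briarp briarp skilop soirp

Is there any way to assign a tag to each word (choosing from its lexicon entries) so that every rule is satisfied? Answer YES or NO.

Candidates per position — 1:voustit {preposition,verb}; 2:voustit {preposition,verb}; 3:briarp {adverb,verb}; 4:briarp {adverb,verb}; 5:skilop {preposition}; 6:soirp {conjunction}.
One satisfying assignment: verb preposition verb verb preposition conjunction.
Checking: rule 1 ok; rule 2 ok; rule 3 ok.

YES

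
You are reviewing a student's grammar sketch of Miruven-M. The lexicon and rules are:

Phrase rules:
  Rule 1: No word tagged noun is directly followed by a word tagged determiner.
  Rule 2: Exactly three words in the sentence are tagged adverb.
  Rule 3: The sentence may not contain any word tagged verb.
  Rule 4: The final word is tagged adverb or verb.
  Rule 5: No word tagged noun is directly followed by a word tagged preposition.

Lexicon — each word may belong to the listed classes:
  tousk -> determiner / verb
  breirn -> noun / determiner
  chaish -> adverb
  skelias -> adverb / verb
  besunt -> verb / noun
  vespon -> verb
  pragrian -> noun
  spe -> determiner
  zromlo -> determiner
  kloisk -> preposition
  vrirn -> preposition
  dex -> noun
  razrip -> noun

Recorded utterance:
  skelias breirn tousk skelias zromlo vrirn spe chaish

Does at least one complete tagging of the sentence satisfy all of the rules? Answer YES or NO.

Candidates per position — 1:skelias {adverb,verb}; 2:breirn {noun,determiner}; 3:tousk {determiner,verb}; 4:skelias {adverb,verb}; 5:zromlo {determiner}; 6:vrirn {preposition}; 7:spe {determiner}; 8:chaish {adverb}.
One satisfying assignment: adverb determiner determiner adverb determiner preposition determiner adverb.
Rule-by-rule: rule 1 ok; rule 2 ok; rule 3 ok; rule 4 ok; rule 5 ok.

YES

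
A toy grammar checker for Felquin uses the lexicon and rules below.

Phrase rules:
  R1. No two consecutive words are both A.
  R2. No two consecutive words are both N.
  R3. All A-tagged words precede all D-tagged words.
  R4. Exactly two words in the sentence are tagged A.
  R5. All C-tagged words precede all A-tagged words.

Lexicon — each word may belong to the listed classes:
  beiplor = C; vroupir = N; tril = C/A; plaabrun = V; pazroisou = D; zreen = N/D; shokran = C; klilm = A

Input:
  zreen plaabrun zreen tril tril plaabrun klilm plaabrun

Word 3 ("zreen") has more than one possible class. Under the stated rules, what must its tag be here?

N

Candidates per position — 1:zreen {N,D}; 2:plaabrun {V}; 3:zreen {N,D}; 4:tril {C,A}; 5:tril {C,A}; 6:plaabrun {V}; 7:klilm {A}; 8:plaabrun {V}.
Position 1: D is ruled out by rule 3; that leaves N.
Position 3: D is ruled out by rule 3; that leaves N.
The remaining ambiguous positions (4, 5) are resolved jointly — only one combination satisfies every rule.
That leaves exactly one tagging: N V N C A V A V.
Rule-by-rule: rule 1 holds; rule 2 holds; rule 3 holds; rule 4 holds; rule 5 holds.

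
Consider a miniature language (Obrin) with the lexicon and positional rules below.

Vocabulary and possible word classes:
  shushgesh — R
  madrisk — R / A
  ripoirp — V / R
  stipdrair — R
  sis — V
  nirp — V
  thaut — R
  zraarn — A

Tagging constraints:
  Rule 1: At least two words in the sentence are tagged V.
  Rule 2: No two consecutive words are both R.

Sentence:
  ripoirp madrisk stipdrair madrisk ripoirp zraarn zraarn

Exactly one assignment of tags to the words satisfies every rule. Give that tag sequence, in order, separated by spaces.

Candidates per position — 1:ripoirp {V,R}; 2:madrisk {R,A}; 3:stipdrair {R}; 4:madrisk {R,A}; 5:ripoirp {V,R}; 6:zraarn {A}; 7:zraarn {A}.
Position 1: R is ruled out by rule 1; that leaves V.
Position 2: R is ruled out by rule 2; that leaves A.
Position 4: R is ruled out by rule 2; that leaves A.
Position 5: R is ruled out by rule 1; that leaves V.
The unique satisfying tagging is: V A R A V A A.
Checking: rule 1 satisfied; rule 2 satisfied.

V A R A V A A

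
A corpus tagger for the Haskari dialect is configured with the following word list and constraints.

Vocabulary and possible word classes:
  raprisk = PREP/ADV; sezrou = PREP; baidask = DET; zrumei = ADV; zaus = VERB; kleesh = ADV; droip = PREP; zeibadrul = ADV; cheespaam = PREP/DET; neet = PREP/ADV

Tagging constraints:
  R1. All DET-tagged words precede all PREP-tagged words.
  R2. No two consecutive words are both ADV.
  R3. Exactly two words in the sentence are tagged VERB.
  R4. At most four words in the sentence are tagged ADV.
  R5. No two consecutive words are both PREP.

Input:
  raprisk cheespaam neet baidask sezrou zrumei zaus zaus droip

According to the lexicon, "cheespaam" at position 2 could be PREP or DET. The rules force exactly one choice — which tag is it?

DET

Candidates per position — 1:raprisk {PREP,ADV}; 2:cheespaam {PREP,DET}; 3:neet {PREP,ADV}; 4:baidask {DET}; 5:sezrou {PREP}; 6:zrumei {ADV}; 7:zaus {VERB}; 8:zaus {VERB}; 9:droip {PREP}.
Position 1: tagging it PREP would leave rule 1 unsatisfiable, so it must be ADV.
Position 2: tagging it PREP would leave rule 1 unsatisfiable, so it must be DET.
Position 3: tagging it PREP would leave rule 1 unsatisfiable, so it must be ADV.
The only consistent sequence is: ADV DET ADV DET PREP ADV VERB VERB PREP.
Verifying each rule — rule 1 holds; rule 2 holds; rule 3 holds; rule 4 holds; rule 5 holds.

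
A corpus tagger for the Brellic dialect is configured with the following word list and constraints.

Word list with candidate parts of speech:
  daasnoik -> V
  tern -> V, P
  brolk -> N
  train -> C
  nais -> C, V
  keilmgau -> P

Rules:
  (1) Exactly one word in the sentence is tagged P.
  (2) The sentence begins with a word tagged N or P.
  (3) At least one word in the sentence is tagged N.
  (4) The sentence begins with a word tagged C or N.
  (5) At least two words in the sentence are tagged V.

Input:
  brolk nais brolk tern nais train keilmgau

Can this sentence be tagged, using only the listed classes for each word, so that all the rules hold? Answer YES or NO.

Candidates per position — 1:brolk {N}; 2:nais {C,V}; 3:brolk {N}; 4:tern {V,P}; 5:nais {C,V}; 6:train {C}; 7:keilmgau {P}.
One satisfying assignment: N C N V V C P.
Rule-by-rule: rule 1 ok; rule 2 ok; rule 3 ok; rule 4 ok; rule 5 ok.

YES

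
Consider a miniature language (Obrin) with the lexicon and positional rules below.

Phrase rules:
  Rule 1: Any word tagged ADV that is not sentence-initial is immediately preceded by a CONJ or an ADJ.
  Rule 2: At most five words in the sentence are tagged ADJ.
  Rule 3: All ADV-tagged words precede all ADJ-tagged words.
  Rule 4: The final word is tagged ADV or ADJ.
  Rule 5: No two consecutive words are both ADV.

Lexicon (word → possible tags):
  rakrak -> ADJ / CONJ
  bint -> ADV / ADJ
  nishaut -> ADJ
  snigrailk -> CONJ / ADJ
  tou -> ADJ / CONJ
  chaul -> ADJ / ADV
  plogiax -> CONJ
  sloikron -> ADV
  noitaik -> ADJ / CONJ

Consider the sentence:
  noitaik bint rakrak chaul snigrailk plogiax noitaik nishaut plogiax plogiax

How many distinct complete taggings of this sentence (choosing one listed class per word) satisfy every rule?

Candidates per position — 1:noitaik {ADJ,CONJ}; 2:bint {ADV,ADJ}; 3:rakrak {ADJ,CONJ}; 4:chaul {ADJ,ADV}; 5:snigrailk {CONJ,ADJ}; 6:plogiax {CONJ}; 7:noitaik {ADJ,CONJ}; 8:nishaut {ADJ}; 9:plogiax {CONJ}; 10:plogiax {CONJ}.
There are 64 candidate sequences in total.
Rule 4 cannot be satisfied by any choice of tags from the lexicon.
So there is no consistent tagging.
Count = 0.

0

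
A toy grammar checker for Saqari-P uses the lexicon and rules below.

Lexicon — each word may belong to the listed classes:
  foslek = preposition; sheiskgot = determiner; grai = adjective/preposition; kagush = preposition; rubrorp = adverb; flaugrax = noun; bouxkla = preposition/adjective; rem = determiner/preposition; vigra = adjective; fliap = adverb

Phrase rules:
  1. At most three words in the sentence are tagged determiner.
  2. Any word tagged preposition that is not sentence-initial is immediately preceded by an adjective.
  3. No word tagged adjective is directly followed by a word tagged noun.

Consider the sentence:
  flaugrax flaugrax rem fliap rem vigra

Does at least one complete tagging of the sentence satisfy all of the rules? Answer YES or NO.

YES

Candidates per position — 1:flaugrax {noun}; 2:flaugrax {noun}; 3:rem {determiner,preposition}; 4:fliap {adverb}; 5:rem {determiner,preposition}; 6:vigra {adjective}.
One satisfying assignment: noun noun determiner adverb determiner adjective.
Verifying each rule — rule 1 holds; rule 2 holds; rule 3 holds.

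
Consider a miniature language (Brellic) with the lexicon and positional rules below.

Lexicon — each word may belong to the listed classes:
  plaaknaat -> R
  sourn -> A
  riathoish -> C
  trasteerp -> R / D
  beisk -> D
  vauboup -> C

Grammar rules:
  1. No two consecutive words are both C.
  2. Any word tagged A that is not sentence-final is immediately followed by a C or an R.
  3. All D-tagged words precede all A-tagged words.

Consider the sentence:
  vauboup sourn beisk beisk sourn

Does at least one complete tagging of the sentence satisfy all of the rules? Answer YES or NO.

Candidates per position — 1:vauboup {C}; 2:sourn {A}; 3:beisk {D}; 4:beisk {D}; 5:sourn {A}.
Rule 2 cannot be satisfied by any choice of tags from the lexicon.
So there is no consistent tagging.

NO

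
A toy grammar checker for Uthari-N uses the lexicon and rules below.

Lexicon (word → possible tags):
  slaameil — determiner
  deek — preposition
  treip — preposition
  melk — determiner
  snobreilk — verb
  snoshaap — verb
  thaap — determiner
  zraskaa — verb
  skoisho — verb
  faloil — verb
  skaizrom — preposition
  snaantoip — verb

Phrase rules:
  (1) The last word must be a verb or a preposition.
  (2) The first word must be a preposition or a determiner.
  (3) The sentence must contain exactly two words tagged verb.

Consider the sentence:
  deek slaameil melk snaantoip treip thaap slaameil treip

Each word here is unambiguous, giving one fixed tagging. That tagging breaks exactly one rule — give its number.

3

Fixed tagging: preposition determiner determiner verb preposition determiner determiner preposition.
Rule check: R1 ✓, R2 ✓, R3 ✗.
Only rule 3 fails.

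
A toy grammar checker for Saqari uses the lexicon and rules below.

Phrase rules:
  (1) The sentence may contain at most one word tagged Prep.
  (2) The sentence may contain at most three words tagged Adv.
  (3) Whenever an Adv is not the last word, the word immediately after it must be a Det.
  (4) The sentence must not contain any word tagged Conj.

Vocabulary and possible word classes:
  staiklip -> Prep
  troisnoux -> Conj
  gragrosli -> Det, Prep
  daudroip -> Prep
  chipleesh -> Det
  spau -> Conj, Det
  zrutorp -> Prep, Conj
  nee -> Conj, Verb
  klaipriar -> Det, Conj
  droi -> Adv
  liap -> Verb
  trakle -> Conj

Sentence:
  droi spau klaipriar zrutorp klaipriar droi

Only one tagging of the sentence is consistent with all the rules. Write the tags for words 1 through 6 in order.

Candidates per position — 1:droi {Adv}; 2:spau {Conj,Det}; 3:klaipriar {Det,Conj}; 4:zrutorp {Prep,Conj}; 5:klaipriar {Det,Conj}; 6:droi {Adv}.
At position 2, choosing Conj makes rule 3 impossible to satisfy; hence Det.
At position 3, choosing Conj makes rule 4 impossible to satisfy; hence Det.
At position 4, choosing Conj makes rule 4 impossible to satisfy; hence Prep.
At position 5, choosing Conj makes rule 4 impossible to satisfy; hence Det.
So the tagging must be: Adv Det Det Prep Det Adv.
Checking: rule 1 holds; rule 2 holds; rule 3 holds; rule 4 holds.

Adv Det Det Prep Det Adv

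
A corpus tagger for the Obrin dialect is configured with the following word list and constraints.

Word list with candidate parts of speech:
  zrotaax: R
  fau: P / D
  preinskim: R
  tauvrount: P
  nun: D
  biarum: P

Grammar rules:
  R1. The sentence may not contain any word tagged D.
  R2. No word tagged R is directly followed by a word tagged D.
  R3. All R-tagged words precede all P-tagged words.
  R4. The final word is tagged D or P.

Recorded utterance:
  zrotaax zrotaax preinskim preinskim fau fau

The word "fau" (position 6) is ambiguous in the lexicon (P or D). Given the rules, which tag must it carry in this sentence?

Candidates per position — 1:zrotaax {R}; 2:zrotaax {R}; 3:preinskim {R}; 4:preinskim {R}; 5:fau {P,D}; 6:fau {P,D}.
If word 5 were D, no tagging could satisfy rule 1; so word 5 is P.
If word 6 were D, no tagging could satisfy rule 1; so word 6 is P.
The only consistent sequence is: R R R R P P.
Checking: rule 1 satisfied; rule 2 satisfied; rule 3 satisfied; rule 4 satisfied.

P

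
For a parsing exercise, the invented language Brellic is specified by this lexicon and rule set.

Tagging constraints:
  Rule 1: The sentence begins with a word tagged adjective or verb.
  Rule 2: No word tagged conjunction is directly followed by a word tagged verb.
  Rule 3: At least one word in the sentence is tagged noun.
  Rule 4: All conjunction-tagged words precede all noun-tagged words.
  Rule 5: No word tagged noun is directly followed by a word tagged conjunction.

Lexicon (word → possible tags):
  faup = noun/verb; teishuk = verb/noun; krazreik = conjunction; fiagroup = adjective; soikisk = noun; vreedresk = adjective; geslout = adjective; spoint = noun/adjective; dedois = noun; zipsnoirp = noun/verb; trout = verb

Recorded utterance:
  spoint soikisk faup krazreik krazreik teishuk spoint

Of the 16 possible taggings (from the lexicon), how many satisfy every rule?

Candidates per position — 1:spoint {noun,adjective}; 2:soikisk {noun}; 3:faup {noun,verb}; 4:krazreik {conjunction}; 5:krazreik {conjunction}; 6:teishuk {verb,noun}; 7:spoint {noun,adjective}.
There are 16 candidate sequences in total.
Rule 4 cannot be satisfied by any choice of tags from the lexicon.
So there is no consistent tagging.
Count = 0.

0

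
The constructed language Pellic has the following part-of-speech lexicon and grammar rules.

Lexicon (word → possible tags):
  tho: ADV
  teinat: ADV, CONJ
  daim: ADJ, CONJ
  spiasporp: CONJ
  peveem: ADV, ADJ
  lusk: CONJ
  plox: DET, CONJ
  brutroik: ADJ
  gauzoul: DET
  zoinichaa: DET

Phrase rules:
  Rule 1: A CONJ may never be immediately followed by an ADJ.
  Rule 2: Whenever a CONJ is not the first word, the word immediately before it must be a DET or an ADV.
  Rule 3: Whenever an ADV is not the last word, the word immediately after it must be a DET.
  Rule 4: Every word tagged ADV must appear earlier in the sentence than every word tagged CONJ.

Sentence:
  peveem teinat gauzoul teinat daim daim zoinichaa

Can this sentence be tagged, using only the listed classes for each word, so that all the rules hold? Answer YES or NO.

Candidates per position — 1:peveem {ADV,ADJ}; 2:teinat {ADV,CONJ}; 3:gauzoul {DET}; 4:teinat {ADV,CONJ}; 5:daim {ADJ,CONJ}; 6:daim {ADJ,CONJ}; 7:zoinichaa {DET}.
Every candidate sequence violates at least one rule; no consistent tagging exists.

NO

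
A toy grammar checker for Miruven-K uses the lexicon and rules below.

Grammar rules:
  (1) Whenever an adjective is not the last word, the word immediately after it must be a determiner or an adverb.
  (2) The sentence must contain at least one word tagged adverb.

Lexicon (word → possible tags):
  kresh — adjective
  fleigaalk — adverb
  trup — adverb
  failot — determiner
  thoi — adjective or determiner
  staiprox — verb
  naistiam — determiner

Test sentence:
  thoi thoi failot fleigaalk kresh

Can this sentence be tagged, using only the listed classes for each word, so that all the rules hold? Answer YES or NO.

Candidates per position — 1:thoi {adjective,determiner}; 2:thoi {adjective,determiner}; 3:failot {determiner}; 4:fleigaalk {adverb}; 5:kresh {adjective}.
One satisfying assignment: determiner adjective determiner adverb adjective.
Rule-by-rule: rule 1 ok; rule 2 ok.

YES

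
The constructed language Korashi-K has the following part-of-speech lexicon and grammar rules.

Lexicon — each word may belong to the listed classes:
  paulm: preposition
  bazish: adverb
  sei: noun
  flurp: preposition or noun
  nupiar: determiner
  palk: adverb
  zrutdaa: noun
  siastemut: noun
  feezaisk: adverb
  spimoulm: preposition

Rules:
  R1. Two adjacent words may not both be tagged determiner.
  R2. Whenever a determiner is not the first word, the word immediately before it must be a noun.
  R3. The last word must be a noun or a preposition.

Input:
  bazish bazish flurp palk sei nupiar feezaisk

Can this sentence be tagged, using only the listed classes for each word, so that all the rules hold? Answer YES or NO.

NO

Candidates per position — 1:bazish {adverb}; 2:bazish {adverb}; 3:flurp {preposition,noun}; 4:palk {adverb}; 5:sei {noun}; 6:nupiar {determiner}; 7:feezaisk {adverb}.
Rule 3 cannot be satisfied by any choice of tags from the lexicon.
So there is no consistent tagging.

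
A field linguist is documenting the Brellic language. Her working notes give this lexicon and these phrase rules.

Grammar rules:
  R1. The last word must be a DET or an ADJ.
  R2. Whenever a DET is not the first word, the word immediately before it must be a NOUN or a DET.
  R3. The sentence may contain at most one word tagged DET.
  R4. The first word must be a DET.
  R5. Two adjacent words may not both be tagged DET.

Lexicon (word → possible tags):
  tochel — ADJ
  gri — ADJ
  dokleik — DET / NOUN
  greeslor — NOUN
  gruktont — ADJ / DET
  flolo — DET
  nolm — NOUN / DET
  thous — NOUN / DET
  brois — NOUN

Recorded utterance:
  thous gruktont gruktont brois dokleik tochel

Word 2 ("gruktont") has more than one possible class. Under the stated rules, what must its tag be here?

Candidates per position — 1:thous {NOUN,DET}; 2:gruktont {ADJ,DET}; 3:gruktont {ADJ,DET}; 4:brois {NOUN}; 5:dokleik {DET,NOUN}; 6:tochel {ADJ}.
Position 1: NOUN is ruled out by rule 4; that leaves DET.
Position 2: DET is ruled out by rule 3; that leaves ADJ.
Position 3: DET is ruled out by rule 2; that leaves ADJ.
Position 5: DET is ruled out by rule 3; that leaves NOUN.
That leaves exactly one tagging: DET ADJ ADJ NOUN NOUN ADJ.
Rule-by-rule: rule 1 satisfied; rule 2 satisfied; rule 3 satisfied; rule 4 satisfied; rule 5 satisfied.

ADJ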